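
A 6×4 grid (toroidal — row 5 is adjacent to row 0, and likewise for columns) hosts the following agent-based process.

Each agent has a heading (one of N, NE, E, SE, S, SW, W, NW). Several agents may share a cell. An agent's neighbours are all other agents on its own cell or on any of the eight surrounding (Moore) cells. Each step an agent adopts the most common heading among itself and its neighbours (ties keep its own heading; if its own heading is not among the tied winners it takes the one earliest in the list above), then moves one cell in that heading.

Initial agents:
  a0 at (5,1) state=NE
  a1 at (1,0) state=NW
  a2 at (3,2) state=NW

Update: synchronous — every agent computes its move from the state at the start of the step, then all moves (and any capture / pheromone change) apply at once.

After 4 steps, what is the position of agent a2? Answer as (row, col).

(5, 2)

t=1: a0@(4,2):NE a1@(0,3):NW a2@(2,1):NW
t=2: a0@(3,3):NE a1@(5,2):NW a2@(1,0):NW
t=3: a0@(2,0):NE a1@(4,1):NW a2@(0,3):NW
t=4: a0@(1,1):NE a1@(3,0):NW a2@(5,2):NW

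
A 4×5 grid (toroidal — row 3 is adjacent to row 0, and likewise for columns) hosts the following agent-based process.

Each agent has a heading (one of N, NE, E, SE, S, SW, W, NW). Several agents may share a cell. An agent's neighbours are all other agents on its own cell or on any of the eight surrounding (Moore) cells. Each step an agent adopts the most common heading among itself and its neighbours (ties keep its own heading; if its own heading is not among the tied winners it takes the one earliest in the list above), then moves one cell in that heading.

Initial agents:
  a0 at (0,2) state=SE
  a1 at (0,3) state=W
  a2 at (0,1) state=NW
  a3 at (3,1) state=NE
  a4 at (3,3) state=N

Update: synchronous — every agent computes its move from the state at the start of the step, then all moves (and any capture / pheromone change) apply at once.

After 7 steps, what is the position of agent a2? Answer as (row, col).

(1, 4)

t=1: a0@(1,3):SE a1@(0,2):W a2@(3,0):NW a3@(2,2):NE a4@(2,3):N
t=2: a0@(2,4):SE a1@(0,1):W a2@(2,4):NW a3@(1,3):NE a4@(1,3):N
t=3: a0@(3,0):SE a1@(0,0):W a2@(1,3):NW a3@(0,4):NE a4@(0,3):N
t=4: a0@(0,1):SE a1@(0,4):W a2@(0,2):NW a3@(3,0):NE a4@(3,3):N
t=5: a0@(1,2):SE a1@(0,3):W a2@(3,1):NW a3@(2,1):NE a4@(2,3):N
t=6: a0@(2,3):SE a1@(0,2):W a2@(2,0):NW a3@(1,2):NE a4@(1,3):N
t=7: a0@(3,4):SE a1@(0,1):W a2@(1,4):NW a3@(0,3):NE a4@(0,3):N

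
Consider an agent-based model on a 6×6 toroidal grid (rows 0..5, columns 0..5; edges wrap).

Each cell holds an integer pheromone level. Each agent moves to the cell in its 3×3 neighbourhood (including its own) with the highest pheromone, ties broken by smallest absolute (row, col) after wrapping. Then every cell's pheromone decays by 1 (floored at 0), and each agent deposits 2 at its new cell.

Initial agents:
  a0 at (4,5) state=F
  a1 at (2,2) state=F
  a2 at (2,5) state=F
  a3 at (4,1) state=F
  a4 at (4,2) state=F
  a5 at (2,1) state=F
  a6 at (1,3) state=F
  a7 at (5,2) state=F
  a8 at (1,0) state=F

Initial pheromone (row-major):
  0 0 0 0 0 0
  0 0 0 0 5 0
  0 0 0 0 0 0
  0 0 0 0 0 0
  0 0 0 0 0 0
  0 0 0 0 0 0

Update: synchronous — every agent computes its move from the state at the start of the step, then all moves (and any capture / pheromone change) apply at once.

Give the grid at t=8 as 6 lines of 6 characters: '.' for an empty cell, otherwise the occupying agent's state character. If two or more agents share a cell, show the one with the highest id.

F.....
....F.
......
F.....
......
......

t=1: a0@(3,0) a1@(1,1) a2@(1,4) a3@(3,0) a4@(3,1) a5@(1,0) a6@(1,4) a7@(0,1) a8@(0,0) | pheromone: 2 2 0 0 0 0 / 2 2 0 0 8 0 / 0 0 0 0 0 0 / 4 2 0 0 0 0 / 0 0 0 0 0 0 / 0 0 0 0 0 0
t=2: a0@(3,0) a1@(0,0) a2@(1,4) a3@(3,0) a4@(3,0) a5@(0,0) a6@(1,4) a7@(0,0) a8@(0,0) | pheromone: 9 1 0 0 0 0 / 1 1 0 0 11 0 / 0 0 0 0 0 0 / 9 1 0 0 0 0 / 0 0 0 0 0 0 / 0 0 0 0 0 0
t=3: a0@(3,0) a1@(0,0) a2@(1,4) a3@(3,0) a4@(3,0) a5@(0,0) a6@(1,4) a7@(0,0) a8@(0,0) | pheromone: 16 0 0 0 0 0 / 0 0 0 0 14 0 / 0 0 0 0 0 0 / 14 0 0 0 0 0 / 0 0 0 0 0 0 / 0 0 0 0 0 0
t=4: a0@(3,0) a1@(0,0) a2@(1,4) a3@(3,0) a4@(3,0) a5@(0,0) a6@(1,4) a7@(0,0) a8@(0,0) | pheromone: 23 0 0 0 0 0 / 0 0 0 0 17 0 / 0 0 0 0 0 0 / 19 0 0 0 0 0 / 0 0 0 0 0 0 / 0 0 0 0 0 0
t=5: a0@(3,0) a1@(0,0) a2@(1,4) a3@(3,0) a4@(3,0) a5@(0,0) a6@(1,4) a7@(0,0) a8@(0,0) | pheromone: 30 0 0 0 0 0 / 0 0 0 0 20 0 / 0 0 0 0 0 0 / 24 0 0 0 0 0 / 0 0 0 0 0 0 / 0 0 0 0 0 0
t=6: a0@(3,0) a1@(0,0) a2@(1,4) a3@(3,0) a4@(3,0) a5@(0,0) a6@(1,4) a7@(0,0) a8@(0,0) | pheromone: 37 0 0 0 0 0 / 0 0 0 0 23 0 / 0 0 0 0 0 0 / 29 0 0 0 0 0 / 0 0 0 0 0 0 / 0 0 0 0 0 0
t=7: a0@(3,0) a1@(0,0) a2@(1,4) a3@(3,0) a4@(3,0) a5@(0,0) a6@(1,4) a7@(0,0) a8@(0,0) | pheromone: 44 0 0 0 0 0 / 0 0 0 0 26 0 / 0 0 0 0 0 0 / 34 0 0 0 0 0 / 0 0 0 0 0 0 / 0 0 0 0 0 0
t=8: a0@(3,0) a1@(0,0) a2@(1,4) a3@(3,0) a4@(3,0) a5@(0,0) a6@(1,4) a7@(0,0) a8@(0,0) | pheromone: 51 0 0 0 0 0 / 0 0 0 0 29 0 / 0 0 0 0 0 0 / 39 0 0 0 0 0 / 0 0 0 0 0 0 / 0 0 0 0 0 0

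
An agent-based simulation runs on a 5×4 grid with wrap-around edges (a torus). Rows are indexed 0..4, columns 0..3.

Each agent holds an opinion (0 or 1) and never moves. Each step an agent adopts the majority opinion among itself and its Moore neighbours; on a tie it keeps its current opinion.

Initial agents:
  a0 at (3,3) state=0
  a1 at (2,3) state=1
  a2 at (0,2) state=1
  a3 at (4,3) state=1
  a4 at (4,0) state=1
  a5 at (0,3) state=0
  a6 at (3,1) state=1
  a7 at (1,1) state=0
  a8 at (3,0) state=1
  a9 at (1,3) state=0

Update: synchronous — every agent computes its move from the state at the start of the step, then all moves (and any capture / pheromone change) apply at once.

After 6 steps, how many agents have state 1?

t=1: a0@(3,3):1 a1@(2,3):1 a2@(0,2):0 a3@(4,3):1 a4@(4,0):1 a5@(0,3):1 a6@(3,1):1 a7@(1,1):0 a8@(3,0):1 a9@(1,3):0
t=2: (unchanged — steady state)

7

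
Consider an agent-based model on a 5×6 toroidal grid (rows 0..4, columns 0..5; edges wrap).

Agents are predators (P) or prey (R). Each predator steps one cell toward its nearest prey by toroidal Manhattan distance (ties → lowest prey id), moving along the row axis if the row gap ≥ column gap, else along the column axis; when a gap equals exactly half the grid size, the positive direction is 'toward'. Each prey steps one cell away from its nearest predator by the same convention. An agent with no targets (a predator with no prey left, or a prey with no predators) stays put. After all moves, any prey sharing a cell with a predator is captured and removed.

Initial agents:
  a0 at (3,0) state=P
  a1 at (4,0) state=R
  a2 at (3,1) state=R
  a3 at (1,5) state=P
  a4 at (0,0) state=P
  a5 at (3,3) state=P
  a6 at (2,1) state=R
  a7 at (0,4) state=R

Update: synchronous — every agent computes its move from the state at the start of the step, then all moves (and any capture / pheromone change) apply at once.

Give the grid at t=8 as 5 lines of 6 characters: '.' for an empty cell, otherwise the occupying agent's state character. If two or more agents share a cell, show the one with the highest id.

t=1: a0@(4,0):P a1@(0,0):R a3@(0,5):P a4@(4,0):P a5@(3,2):P a6@(1,1):R a7@(4,4):R
t=2: a0@(0,0):P a1@(1,0):R a3@(0,0):P a4@(0,0):P a5@(2,2):P a6@(2,1):R a7@(4,3):R
t=3: a0@(1,0):P a1@(2,0):R a3@(1,0):P a4@(1,0):P a5@(2,1):P a6@(2,0):R a7@(0,3):R
t=4: a0@(2,0):P a1@(3,0):R a3@(2,0):P a4@(2,0):P a5@(2,0):P a6@(3,0):R a7@(0,2):R
t=5: a0@(3,0):P a1@(4,0):R a3@(3,0):P a4@(3,0):P a5@(3,0):P a6@(4,0):R a7@(4,2):R
t=6: a0@(4,0):P a1@(0,0):R a3@(4,0):P a4@(4,0):P a5@(4,0):P a6@(0,0):R a7@(4,3):R
t=7: a0@(0,0):P a1@(1,0):R a3@(0,0):P a4@(0,0):P a5@(0,0):P a6@(1,0):R a7@(4,2):R
t=8: a0@(1,0):P a1@(2,0):R a3@(1,0):P a4@(1,0):P a5@(1,0):P a6@(2,0):R a7@(4,3):R

......
P.....
R.....
......
...R..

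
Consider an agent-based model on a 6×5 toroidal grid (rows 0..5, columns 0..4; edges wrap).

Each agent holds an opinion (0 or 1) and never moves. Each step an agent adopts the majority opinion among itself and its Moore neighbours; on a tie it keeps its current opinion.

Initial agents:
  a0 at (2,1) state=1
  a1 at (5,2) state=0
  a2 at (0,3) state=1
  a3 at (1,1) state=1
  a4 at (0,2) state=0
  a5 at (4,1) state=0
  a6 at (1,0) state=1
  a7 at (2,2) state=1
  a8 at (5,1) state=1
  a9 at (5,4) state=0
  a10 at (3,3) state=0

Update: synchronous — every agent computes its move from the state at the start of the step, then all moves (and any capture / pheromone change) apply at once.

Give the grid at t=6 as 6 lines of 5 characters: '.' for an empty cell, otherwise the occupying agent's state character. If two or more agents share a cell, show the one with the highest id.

..00.
11...
.11..
...0.
.0...
.00.0

t=1: a0@(2,1):1 a1@(5,2):0 a2@(0,3):0 a3@(1,1):1 a4@(0,2):1 a5@(4,1):0 a6@(1,0):1 a7@(2,2):1 a8@(5,1):0 a9@(5,4):0 a10@(3,3):0
t=2: a0@(2,1):1 a1@(5,2):0 a2@(0,3):0 a3@(1,1):1 a4@(0,2):0 a5@(4,1):0 a6@(1,0):1 a7@(2,2):1 a8@(5,1):0 a9@(5,4):0 a10@(3,3):0
t=3: (unchanged — steady state)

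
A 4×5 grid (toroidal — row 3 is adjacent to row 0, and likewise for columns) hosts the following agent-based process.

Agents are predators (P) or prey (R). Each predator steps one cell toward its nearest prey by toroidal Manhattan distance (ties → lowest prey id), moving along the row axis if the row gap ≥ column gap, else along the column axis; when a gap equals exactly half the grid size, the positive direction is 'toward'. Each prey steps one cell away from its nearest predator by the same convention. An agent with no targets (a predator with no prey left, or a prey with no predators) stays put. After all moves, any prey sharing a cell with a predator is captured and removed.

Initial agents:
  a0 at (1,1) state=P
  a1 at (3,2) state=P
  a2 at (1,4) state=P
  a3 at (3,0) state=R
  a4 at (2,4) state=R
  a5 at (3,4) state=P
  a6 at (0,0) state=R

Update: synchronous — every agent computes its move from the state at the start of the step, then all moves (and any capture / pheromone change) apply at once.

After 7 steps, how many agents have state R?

1

t=1: a0@(0,1):P a1@(3,1):P a2@(2,4):P a4@(3,4):R a5@(3,0):P
t=2: a0@(0,0):P a1@(3,0):P a2@(3,4):P a4@(0,4):R a5@(3,4):P
t=3: a0@(0,4):P a1@(0,0):P a2@(0,4):P a4@(0,3):R a5@(0,4):P
t=4: a0@(0,3):P a1@(0,4):P a2@(0,3):P a4@(0,2):R a5@(0,3):P
t=5: a0@(0,2):P a1@(0,3):P a2@(0,2):P a4@(0,1):R a5@(0,2):P
t=6: a0@(0,1):P a1@(0,2):P a2@(0,1):P a4@(0,0):R a5@(0,1):P
t=7: a0@(0,0):P a1@(0,1):P a2@(0,0):P a4@(0,4):R a5@(0,0):P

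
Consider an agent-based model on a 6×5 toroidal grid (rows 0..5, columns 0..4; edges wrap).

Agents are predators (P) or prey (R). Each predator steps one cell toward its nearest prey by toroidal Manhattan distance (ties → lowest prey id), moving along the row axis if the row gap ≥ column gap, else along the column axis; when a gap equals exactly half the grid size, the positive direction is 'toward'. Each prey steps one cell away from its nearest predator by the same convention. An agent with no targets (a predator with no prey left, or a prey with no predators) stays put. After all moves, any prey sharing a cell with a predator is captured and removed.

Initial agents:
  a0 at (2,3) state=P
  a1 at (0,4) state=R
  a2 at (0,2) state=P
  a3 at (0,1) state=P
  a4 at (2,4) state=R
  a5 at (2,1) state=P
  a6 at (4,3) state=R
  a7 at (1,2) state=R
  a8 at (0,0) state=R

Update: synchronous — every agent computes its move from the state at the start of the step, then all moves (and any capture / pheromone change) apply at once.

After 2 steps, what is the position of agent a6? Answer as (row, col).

(4, 3)

t=1: a0@(2,4):P a2@(1,2):P a3@(0,0):P a5@(2,0):P a6@(5,3):R a7@(2,2):R a8@(0,4):R
t=2: a0@(2,3):P a2@(2,2):P a3@(0,4):P a5@(2,1):P a6@(4,3):R a7@(3,2):R a8@(0,3):R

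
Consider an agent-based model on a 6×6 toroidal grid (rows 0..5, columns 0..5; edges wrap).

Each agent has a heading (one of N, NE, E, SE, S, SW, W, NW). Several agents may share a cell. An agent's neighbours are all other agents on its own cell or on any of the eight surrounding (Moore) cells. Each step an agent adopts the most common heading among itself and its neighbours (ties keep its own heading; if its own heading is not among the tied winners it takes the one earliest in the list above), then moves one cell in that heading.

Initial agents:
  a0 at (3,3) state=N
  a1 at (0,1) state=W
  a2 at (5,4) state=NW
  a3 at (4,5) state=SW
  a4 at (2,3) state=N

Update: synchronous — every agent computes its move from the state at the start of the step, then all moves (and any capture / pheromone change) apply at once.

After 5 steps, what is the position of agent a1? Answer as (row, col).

t=1: a0@(2,3):N a1@(0,0):W a2@(4,3):NW a3@(5,4):SW a4@(1,3):N
t=2: a0@(1,3):N a1@(0,5):W a2@(3,2):NW a3@(0,3):SW a4@(0,3):N
t=3: a0@(0,3):N a1@(0,4):W a2@(2,1):NW a3@(5,3):N a4@(5,3):N
t=4: a0@(5,3):N a1@(5,4):N a2@(1,0):NW a3@(4,3):N a4@(4,3):N
t=5: a0@(4,3):N a1@(4,4):N a2@(0,5):NW a3@(3,3):N a4@(3,3):N

(4, 4)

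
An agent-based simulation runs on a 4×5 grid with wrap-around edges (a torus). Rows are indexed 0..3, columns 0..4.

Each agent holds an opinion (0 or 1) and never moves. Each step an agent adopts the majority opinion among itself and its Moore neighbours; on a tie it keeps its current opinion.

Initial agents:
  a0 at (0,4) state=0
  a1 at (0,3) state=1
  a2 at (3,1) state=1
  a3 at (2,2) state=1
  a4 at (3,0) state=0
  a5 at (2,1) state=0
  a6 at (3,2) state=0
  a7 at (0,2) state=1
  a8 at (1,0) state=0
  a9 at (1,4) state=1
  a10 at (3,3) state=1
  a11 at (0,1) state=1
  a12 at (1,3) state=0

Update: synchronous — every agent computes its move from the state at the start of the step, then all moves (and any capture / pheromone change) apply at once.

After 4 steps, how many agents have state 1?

8

t=1: a0@(0,4):0 a1@(0,3):1 a2@(3,1):1 a3@(2,2):1 a4@(3,0):0 a5@(2,1):0 a6@(3,2):1 a7@(0,2):1 a8@(1,0):0 a9@(1,4):0 a10@(3,3):1 a11@(0,1):1 a12@(1,3):1
t=2: (unchanged — steady state)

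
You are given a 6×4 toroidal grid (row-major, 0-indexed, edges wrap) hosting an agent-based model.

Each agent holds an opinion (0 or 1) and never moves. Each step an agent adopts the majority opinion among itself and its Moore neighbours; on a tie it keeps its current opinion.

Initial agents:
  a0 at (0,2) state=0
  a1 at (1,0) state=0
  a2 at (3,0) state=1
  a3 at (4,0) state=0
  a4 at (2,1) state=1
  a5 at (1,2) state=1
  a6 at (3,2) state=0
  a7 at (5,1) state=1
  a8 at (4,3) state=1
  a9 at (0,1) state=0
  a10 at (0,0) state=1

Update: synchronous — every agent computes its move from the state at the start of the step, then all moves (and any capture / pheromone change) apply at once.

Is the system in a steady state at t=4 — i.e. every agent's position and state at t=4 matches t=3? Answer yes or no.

yes

t=1: a0@(0,2):0 a1@(1,0):0 a2@(3,0):1 a3@(4,0):1 a4@(2,1):1 a5@(1,2):1 a6@(3,2):1 a7@(5,1):0 a8@(4,3):1 a9@(0,1):0 a10@(0,0):1
t=2: a0@(0,2):0 a1@(1,0):0 a2@(3,0):1 a3@(4,0):1 a4@(2,1):1 a5@(1,2):1 a6@(3,2):1 a7@(5,1):0 a8@(4,3):1 a9@(0,1):0 a10@(0,0):0
t=3: (unchanged — steady state)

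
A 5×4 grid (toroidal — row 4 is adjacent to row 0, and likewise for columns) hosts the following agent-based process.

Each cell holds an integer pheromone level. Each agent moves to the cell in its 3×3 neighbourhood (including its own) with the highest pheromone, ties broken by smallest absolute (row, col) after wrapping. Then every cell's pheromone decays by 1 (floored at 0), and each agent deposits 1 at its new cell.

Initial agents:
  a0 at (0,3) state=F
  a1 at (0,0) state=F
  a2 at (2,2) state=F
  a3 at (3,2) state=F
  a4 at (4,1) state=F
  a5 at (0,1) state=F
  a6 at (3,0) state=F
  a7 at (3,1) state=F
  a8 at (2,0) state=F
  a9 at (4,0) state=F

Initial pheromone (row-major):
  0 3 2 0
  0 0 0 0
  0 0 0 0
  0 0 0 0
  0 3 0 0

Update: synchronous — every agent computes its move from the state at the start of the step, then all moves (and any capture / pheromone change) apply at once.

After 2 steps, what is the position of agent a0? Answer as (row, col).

t=1: a0@(0,2) a1@(0,1) a2@(1,1) a3@(4,1) a4@(0,1) a5@(0,1) a6@(4,1) a7@(4,1) a8@(1,0) a9@(0,1) | pheromone: 0 6 2 0 / 1 1 0 0 / 0 0 0 0 / 0 0 0 0 / 0 5 0 0
t=2: a0@(0,1) a1@(0,1) a2@(0,1) a3@(0,1) a4@(0,1) a5@(0,1) a6@(0,1) a7@(0,1) a8@(0,1) a9@(0,1) | pheromone: 0 15 1 0 / 0 0 0 0 / 0 0 0 0 / 0 0 0 0 / 0 4 0 0

(0, 1)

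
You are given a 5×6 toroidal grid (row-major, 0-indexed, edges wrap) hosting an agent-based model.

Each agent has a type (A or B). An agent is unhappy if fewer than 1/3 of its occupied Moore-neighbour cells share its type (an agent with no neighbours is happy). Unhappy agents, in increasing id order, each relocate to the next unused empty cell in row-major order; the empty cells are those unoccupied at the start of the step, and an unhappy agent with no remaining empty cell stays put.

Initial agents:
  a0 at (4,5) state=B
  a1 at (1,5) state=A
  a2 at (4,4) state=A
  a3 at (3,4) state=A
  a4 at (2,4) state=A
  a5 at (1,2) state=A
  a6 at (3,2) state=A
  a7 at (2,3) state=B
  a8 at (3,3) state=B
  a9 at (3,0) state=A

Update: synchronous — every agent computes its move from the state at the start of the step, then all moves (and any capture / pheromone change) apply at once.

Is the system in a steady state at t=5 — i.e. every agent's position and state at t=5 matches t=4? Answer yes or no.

no

t=1: a0@(0,0):B a1@(1,5):A a2@(4,4):A a3@(3,4):A a4@(2,4):A a5@(0,1):A a6@(0,2):A a7@(0,3):B a8@(0,4):B a9@(0,5):A
t=2: a0@(1,0):B a1@(1,5):A a2@(4,4):A a3@(3,4):A a4@(2,4):A a5@(0,1):A a6@(0,2):A a7@(0,3):B a8@(1,1):B a9@(0,5):A
t=3: a0@(0,0):B a1@(1,5):A a2@(4,4):A a3@(3,4):A a4@(2,4):A a5@(0,1):A a6@(0,2):A a7@(0,4):B a8@(1,1):B a9@(0,5):A
t=4: a0@(0,3):B a1@(1,5):A a2@(4,4):A a3@(3,4):A a4@(2,4):A a5@(0,1):A a6@(0,2):A a7@(1,0):B a8@(1,1):B a9@(0,5):A
t=5: a0@(0,0):B a1@(1,5):A a2@(4,4):A a3@(3,4):A a4@(2,4):A a5@(0,1):A a6@(0,2):A a7@(0,4):B a8@(1,1):B a9@(0,5):A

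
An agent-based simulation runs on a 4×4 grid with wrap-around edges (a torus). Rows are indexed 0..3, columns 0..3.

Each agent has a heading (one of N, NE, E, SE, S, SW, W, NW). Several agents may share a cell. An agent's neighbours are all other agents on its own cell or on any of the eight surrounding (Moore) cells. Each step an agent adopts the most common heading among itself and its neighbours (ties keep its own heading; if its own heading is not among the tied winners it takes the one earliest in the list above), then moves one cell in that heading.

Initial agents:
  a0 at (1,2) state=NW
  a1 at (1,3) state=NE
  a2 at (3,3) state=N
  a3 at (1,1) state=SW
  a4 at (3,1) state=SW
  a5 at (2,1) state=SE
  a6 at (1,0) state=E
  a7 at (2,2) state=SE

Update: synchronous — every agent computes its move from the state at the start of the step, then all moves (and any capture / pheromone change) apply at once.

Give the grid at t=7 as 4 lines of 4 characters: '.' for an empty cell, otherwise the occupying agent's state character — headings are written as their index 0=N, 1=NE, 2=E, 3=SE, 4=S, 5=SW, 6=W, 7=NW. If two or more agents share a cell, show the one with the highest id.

t=1: a0@(2,3):SE a1@(0,0):NE a2@(2,3):N a3@(2,2):SE a4@(0,2):SE a5@(3,2):SE a6@(1,1):E a7@(3,3):SE
t=2: a0@(3,0):SE a1@(3,1):NE a2@(3,0):SE a3@(3,3):SE a4@(1,3):SE a5@(0,3):SE a6@(2,2):SE a7@(0,0):SE
t=3: a0@(0,1):SE a1@(0,2):SE a2@(0,1):SE a3@(0,0):SE a4@(2,0):SE a5@(1,0):SE a6@(3,3):SE a7@(1,1):SE
t=4: a0@(1,2):SE a1@(1,3):SE a2@(1,2):SE a3@(1,1):SE a4@(3,1):SE a5@(2,1):SE a6@(0,0):SE a7@(2,2):SE
t=5: a0@(2,3):SE a1@(2,0):SE a2@(2,3):SE a3@(2,2):SE a4@(0,2):SE a5@(3,2):SE a6@(1,1):SE a7@(3,3):SE
t=6: a0@(3,0):SE a1@(3,1):SE a2@(3,0):SE a3@(3,3):SE a4@(1,3):SE a5@(0,3):SE a6@(2,2):SE a7@(0,0):SE
t=7: a0@(0,1):SE a1@(0,2):SE a2@(0,1):SE a3@(0,0):SE a4@(2,0):SE a5@(1,0):SE a6@(3,3):SE a7@(1,1):SE

333.
33..
3...
...3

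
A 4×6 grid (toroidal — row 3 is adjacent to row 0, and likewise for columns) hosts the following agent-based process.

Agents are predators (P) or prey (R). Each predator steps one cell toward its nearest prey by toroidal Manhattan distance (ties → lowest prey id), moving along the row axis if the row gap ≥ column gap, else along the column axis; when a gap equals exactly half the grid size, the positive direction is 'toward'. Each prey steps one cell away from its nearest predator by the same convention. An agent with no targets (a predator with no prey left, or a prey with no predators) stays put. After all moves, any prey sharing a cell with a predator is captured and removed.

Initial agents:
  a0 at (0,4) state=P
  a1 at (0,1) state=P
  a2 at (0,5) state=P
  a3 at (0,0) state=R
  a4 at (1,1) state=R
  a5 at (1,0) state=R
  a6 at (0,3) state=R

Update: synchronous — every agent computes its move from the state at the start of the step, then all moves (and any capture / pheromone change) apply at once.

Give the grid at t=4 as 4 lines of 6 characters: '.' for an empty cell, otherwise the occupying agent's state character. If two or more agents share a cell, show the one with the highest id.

P.RP.R
RR....
......
......

t=1: a0@(0,3):P a1@(0,0):P a2@(0,0):P a3@(0,5):R a4@(2,1):R a5@(2,0):R a6@(0,2):R
t=2: a0@(0,2):P a1@(0,5):P a2@(0,5):P a3@(0,4):R a4@(1,1):R a5@(1,0):R a6@(0,1):R
t=3: a0@(0,1):P a1@(0,4):P a2@(0,4):P a3@(0,3):R a4@(2,1):R a5@(2,0):R a6@(0,0):R
t=4: a0@(0,0):P a1@(0,3):P a2@(0,3):P a3@(0,2):R a4@(1,1):R a5@(1,0):R a6@(0,5):R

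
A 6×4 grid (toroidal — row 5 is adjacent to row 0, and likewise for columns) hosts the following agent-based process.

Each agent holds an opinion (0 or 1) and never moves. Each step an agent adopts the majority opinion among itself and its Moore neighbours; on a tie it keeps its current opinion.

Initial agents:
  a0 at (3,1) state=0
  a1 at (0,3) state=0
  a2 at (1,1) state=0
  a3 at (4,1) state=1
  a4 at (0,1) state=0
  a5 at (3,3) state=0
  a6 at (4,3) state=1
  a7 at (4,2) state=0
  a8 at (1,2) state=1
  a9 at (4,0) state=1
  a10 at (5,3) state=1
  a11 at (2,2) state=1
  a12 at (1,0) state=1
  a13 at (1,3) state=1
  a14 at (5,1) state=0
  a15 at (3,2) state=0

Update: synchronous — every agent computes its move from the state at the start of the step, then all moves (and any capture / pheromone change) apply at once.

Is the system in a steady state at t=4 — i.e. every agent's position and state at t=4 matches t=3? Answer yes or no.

no

t=1: a0@(3,1):0 a1@(0,3):1 a2@(1,1):1 a3@(4,1):0 a4@(0,1):0 a5@(3,3):0 a6@(4,3):1 a7@(4,2):0 a8@(1,2):1 a9@(4,0):1 a10@(5,3):1 a11@(2,2):0 a12@(1,0):0 a13@(1,3):1 a14@(5,1):0 a15@(3,2):0
t=2: a0@(3,1):0 a1@(0,3):1 a2@(1,1):0 a3@(4,1):0 a4@(0,1):0 a5@(3,3):0 a6@(4,3):1 a7@(4,2):0 a8@(1,2):1 a9@(4,0):0 a10@(5,3):1 a11@(2,2):0 a12@(1,0):1 a13@(1,3):1 a14@(5,1):0 a15@(3,2):0
t=3: a0@(3,1):0 a1@(0,3):1 a2@(1,1):0 a3@(4,1):0 a4@(0,1):0 a5@(3,3):0 a6@(4,3):0 a7@(4,2):0 a8@(1,2):1 a9@(4,0):0 a10@(5,3):1 a11@(2,2):0 a12@(1,0):1 a13@(1,3):1 a14@(5,1):0 a15@(3,2):0
t=4: a0@(3,1):0 a1@(0,3):1 a2@(1,1):0 a3@(4,1):0 a4@(0,1):0 a5@(3,3):0 a6@(4,3):0 a7@(4,2):0 a8@(1,2):1 a9@(4,0):0 a10@(5,3):0 a11@(2,2):0 a12@(1,0):1 a13@(1,3):1 a14@(5,1):0 a15@(3,2):0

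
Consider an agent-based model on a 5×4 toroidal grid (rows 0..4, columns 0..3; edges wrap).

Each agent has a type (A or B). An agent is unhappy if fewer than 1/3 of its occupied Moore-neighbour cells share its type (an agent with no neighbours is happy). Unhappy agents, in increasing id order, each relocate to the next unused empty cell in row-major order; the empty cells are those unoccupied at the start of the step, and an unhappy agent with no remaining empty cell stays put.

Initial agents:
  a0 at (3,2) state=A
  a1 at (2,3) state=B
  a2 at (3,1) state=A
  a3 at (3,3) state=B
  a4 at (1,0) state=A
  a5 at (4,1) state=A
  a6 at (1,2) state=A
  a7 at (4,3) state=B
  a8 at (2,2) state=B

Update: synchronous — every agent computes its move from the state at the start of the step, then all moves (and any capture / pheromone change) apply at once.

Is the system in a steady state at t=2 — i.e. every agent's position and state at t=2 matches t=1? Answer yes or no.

t=1: a0@(3,2):A a1@(2,3):B a2@(3,1):A a3@(3,3):B a4@(0,0):A a5@(4,1):A a6@(0,1):A a7@(4,3):B a8@(2,2):B
t=2: (unchanged — steady state)

yes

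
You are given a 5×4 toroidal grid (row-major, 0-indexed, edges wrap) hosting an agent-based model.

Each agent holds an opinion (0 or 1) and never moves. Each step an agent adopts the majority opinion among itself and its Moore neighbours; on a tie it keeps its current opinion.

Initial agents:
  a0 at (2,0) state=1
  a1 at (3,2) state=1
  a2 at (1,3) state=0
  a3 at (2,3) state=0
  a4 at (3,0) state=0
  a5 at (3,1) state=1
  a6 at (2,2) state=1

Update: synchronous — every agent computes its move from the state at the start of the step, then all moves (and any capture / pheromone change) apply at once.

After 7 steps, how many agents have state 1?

t=1: a0@(2,0):0 a1@(3,2):1 a2@(1,3):0 a3@(2,3):0 a4@(3,0):0 a5@(3,1):1 a6@(2,2):1
t=2: (unchanged — steady state)

3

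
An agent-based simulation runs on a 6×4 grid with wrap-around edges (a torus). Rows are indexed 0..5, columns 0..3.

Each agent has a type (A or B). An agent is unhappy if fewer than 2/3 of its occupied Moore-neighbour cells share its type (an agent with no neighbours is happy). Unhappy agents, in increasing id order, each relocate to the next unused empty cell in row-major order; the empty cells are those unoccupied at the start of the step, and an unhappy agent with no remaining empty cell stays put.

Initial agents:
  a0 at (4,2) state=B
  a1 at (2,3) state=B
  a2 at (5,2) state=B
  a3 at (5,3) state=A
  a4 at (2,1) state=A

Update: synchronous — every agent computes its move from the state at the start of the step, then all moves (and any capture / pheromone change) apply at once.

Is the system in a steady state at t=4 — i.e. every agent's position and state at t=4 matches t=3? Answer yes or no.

no

t=1: a0@(0,0):B a1@(2,3):B a2@(0,1):B a3@(0,2):A a4@(2,1):A
t=2: a0@(0,0):B a1@(2,3):B a2@(0,3):B a3@(1,0):A a4@(2,1):A
t=3: a0@(0,1):B a1@(0,2):B a2@(1,1):B a3@(1,2):A a4@(2,1):A
t=4: a0@(0,1):B a1@(0,2):B a2@(0,0):B a3@(0,3):A a4@(1,0):A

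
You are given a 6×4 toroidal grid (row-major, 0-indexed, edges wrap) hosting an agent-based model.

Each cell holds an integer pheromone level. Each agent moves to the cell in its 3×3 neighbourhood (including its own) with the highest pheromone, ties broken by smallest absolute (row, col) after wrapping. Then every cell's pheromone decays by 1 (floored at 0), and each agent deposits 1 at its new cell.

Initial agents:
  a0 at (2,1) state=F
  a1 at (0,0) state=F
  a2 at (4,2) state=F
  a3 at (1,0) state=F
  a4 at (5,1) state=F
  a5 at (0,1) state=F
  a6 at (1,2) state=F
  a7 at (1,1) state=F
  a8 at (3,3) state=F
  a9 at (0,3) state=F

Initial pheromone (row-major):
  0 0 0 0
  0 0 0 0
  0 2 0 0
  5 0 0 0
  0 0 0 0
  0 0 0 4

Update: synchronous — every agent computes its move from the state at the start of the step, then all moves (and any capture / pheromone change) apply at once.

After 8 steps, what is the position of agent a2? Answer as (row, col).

(5, 3)

t=1: a0@(3,0) a1@(5,3) a2@(5,3) a3@(2,1) a4@(0,0) a5@(0,0) a6@(2,1) a7@(2,1) a8@(3,0) a9@(5,3) | pheromone: 2 0 0 0 / 0 0 0 0 / 0 4 0 0 / 6 0 0 0 / 0 0 0 0 / 0 0 0 6
t=2: a0@(3,0) a1@(5,3) a2@(5,3) a3@(3,0) a4@(5,3) a5@(5,3) a6@(3,0) a7@(3,0) a8@(3,0) a9@(5,3) | pheromone: 1 0 0 0 / 0 0 0 0 / 0 3 0 0 / 10 0 0 0 / 0 0 0 0 / 0 0 0 10
t=3: a0@(3,0) a1@(5,3) a2@(5,3) a3@(3,0) a4@(5,3) a5@(5,3) a6@(3,0) a7@(3,0) a8@(3,0) a9@(5,3) | pheromone: 0 0 0 0 / 0 0 0 0 / 0 2 0 0 / 14 0 0 0 / 0 0 0 0 / 0 0 0 14
t=4: a0@(3,0) a1@(5,3) a2@(5,3) a3@(3,0) a4@(5,3) a5@(5,3) a6@(3,0) a7@(3,0) a8@(3,0) a9@(5,3) | pheromone: 0 0 0 0 / 0 0 0 0 / 0 1 0 0 / 18 0 0 0 / 0 0 0 0 / 0 0 0 18
t=5: a0@(3,0) a1@(5,3) a2@(5,3) a3@(3,0) a4@(5,3) a5@(5,3) a6@(3,0) a7@(3,0) a8@(3,0) a9@(5,3) | pheromone: 0 0 0 0 / 0 0 0 0 / 0 0 0 0 / 22 0 0 0 / 0 0 0 0 / 0 0 0 22
t=6: a0@(3,0) a1@(5,3) a2@(5,3) a3@(3,0) a4@(5,3) a5@(5,3) a6@(3,0) a7@(3,0) a8@(3,0) a9@(5,3) | pheromone: 0 0 0 0 / 0 0 0 0 / 0 0 0 0 / 26 0 0 0 / 0 0 0 0 / 0 0 0 26
t=7: a0@(3,0) a1@(5,3) a2@(5,3) a3@(3,0) a4@(5,3) a5@(5,3) a6@(3,0) a7@(3,0) a8@(3,0) a9@(5,3) | pheromone: 0 0 0 0 / 0 0 0 0 / 0 0 0 0 / 30 0 0 0 / 0 0 0 0 / 0 0 0 30
t=8: a0@(3,0) a1@(5,3) a2@(5,3) a3@(3,0) a4@(5,3) a5@(5,3) a6@(3,0) a7@(3,0) a8@(3,0) a9@(5,3) | pheromone: 0 0 0 0 / 0 0 0 0 / 0 0 0 0 / 34 0 0 0 / 0 0 0 0 / 0 0 0 34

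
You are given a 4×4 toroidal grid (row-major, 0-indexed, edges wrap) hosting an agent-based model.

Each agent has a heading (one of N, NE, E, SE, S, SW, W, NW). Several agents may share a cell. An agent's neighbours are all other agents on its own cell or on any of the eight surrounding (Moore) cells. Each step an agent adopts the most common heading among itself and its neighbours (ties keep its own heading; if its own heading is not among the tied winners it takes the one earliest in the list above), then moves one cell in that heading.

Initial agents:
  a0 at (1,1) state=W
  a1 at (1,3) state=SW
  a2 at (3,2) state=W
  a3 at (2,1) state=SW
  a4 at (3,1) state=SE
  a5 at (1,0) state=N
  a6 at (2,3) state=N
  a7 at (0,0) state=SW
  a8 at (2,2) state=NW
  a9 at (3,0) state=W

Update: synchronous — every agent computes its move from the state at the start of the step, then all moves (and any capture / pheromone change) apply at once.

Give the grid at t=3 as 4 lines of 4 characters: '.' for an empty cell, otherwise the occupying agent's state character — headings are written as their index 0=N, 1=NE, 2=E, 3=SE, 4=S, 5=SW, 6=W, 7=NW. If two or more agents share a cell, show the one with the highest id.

555.
...5
.55.
.5..

t=1: a0@(2,0):SW a1@(2,2):SW a2@(3,1):W a3@(2,0):W a4@(0,0):SW a5@(2,3):SW a6@(1,3):N a7@(1,3):SW a8@(3,1):SW a9@(0,3):SW
t=2: a0@(3,3):SW a1@(3,1):SW a2@(0,0):SW a3@(3,3):SW a4@(1,3):SW a5@(3,2):SW a6@(2,2):SW a7@(2,2):SW a8@(0,0):SW a9@(1,2):SW
t=3: a0@(0,2):SW a1@(0,0):SW a2@(1,3):SW a3@(0,2):SW a4@(2,2):SW a5@(0,1):SW a6@(3,1):SW a7@(3,1):SW a8@(1,3):SW a9@(2,1):SW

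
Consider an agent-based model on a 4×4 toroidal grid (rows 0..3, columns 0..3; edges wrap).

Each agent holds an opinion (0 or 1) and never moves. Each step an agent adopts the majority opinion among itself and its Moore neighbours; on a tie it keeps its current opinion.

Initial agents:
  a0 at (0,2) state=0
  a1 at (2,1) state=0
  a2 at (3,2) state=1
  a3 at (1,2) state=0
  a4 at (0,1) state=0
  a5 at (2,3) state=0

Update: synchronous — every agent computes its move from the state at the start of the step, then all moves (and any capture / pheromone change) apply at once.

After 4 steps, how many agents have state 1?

0

t=1: a0@(0,2):0 a1@(2,1):0 a2@(3,2):0 a3@(1,2):0 a4@(0,1):0 a5@(2,3):0
t=2: (unchanged — steady state)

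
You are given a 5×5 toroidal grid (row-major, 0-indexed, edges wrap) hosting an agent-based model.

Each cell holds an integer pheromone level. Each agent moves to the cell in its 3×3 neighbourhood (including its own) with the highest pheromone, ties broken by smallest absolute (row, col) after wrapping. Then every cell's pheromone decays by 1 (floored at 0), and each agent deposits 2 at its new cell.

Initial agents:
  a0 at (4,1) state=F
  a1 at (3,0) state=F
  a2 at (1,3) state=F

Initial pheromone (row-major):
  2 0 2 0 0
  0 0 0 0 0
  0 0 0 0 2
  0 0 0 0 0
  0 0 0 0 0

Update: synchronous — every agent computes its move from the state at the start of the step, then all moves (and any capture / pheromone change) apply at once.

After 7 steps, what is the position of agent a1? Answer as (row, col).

t=1: a0@(0,0) a1@(2,4) a2@(0,2) | pheromone: 3 0 3 0 0 / 0 0 0 0 0 / 0 0 0 0 3 / 0 0 0 0 0 / 0 0 0 0 0
t=2: a0@(0,0) a1@(2,4) a2@(0,2) | pheromone: 4 0 4 0 0 / 0 0 0 0 0 / 0 0 0 0 4 / 0 0 0 0 0 / 0 0 0 0 0
t=3: a0@(0,0) a1@(2,4) a2@(0,2) | pheromone: 5 0 5 0 0 / 0 0 0 0 0 / 0 0 0 0 5 / 0 0 0 0 0 / 0 0 0 0 0
t=4: a0@(0,0) a1@(2,4) a2@(0,2) | pheromone: 6 0 6 0 0 / 0 0 0 0 0 / 0 0 0 0 6 / 0 0 0 0 0 / 0 0 0 0 0
t=5: a0@(0,0) a1@(2,4) a2@(0,2) | pheromone: 7 0 7 0 0 / 0 0 0 0 0 / 0 0 0 0 7 / 0 0 0 0 0 / 0 0 0 0 0
t=6: a0@(0,0) a1@(2,4) a2@(0,2) | pheromone: 8 0 8 0 0 / 0 0 0 0 0 / 0 0 0 0 8 / 0 0 0 0 0 / 0 0 0 0 0
t=7: a0@(0,0) a1@(2,4) a2@(0,2) | pheromone: 9 0 9 0 0 / 0 0 0 0 0 / 0 0 0 0 9 / 0 0 0 0 0 / 0 0 0 0 0

(2, 4)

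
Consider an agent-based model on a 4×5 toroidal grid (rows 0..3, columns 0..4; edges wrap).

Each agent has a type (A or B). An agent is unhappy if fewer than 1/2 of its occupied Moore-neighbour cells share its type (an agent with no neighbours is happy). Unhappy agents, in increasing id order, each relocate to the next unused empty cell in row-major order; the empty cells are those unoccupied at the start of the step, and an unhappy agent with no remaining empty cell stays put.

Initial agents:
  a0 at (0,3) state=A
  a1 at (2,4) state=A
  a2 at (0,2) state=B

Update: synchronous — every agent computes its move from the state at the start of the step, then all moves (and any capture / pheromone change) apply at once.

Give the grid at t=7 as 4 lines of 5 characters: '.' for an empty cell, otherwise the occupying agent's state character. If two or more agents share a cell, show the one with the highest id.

AB...
.....
....A
.....

t=1: a0@(0,0):A a1@(2,4):A a2@(0,1):B
t=2: a0@(0,2):A a1@(2,4):A a2@(0,3):B
t=3: a0@(0,0):A a1@(2,4):A a2@(0,1):B
t=4: a0@(0,2):A a1@(2,4):A a2@(0,3):B
t=5: a0@(0,0):A a1@(2,4):A a2@(0,1):B
t=6: a0@(0,2):A a1@(2,4):A a2@(0,3):B
t=7: a0@(0,0):A a1@(2,4):A a2@(0,1):B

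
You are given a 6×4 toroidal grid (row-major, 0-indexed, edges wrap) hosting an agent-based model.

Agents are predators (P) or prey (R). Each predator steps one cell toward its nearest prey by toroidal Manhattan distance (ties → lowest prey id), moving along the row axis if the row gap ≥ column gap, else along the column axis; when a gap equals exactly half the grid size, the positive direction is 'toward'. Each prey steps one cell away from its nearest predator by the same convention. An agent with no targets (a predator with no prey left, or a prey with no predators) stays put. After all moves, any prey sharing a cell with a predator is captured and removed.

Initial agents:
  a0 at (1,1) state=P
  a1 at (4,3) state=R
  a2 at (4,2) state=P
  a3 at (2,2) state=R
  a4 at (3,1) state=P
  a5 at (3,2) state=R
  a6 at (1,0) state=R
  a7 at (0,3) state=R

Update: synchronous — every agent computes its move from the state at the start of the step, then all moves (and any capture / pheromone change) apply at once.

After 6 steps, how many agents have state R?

4

t=1: a0@(1,0):P a1@(4,0):R a2@(4,3):P a4@(3,2):P a5@(2,2):R a6@(1,3):R a7@(0,2):R
t=2: a0@(1,3):P a1@(4,1):R a2@(4,0):P a4@(2,2):P a5@(1,2):R a6@(1,2):R a7@(0,1):R
t=3: a0@(1,2):P a1@(4,2):R a2@(4,1):P a4@(1,2):P a5@(1,1):R a6@(1,1):R a7@(0,0):R
t=4: a0@(1,1):P a1@(4,3):R a2@(4,2):P a4@(1,1):P a5@(1,0):R a6@(1,0):R a7@(0,3):R
t=5: a0@(1,0):P a1@(4,0):R a2@(4,3):P a4@(1,0):P a5@(1,3):R a6@(1,3):R a7@(0,2):R
t=6: a0@(1,3):P a1@(4,1):R a2@(4,0):P a4@(1,3):P a5@(1,2):R a6@(1,2):R a7@(0,1):R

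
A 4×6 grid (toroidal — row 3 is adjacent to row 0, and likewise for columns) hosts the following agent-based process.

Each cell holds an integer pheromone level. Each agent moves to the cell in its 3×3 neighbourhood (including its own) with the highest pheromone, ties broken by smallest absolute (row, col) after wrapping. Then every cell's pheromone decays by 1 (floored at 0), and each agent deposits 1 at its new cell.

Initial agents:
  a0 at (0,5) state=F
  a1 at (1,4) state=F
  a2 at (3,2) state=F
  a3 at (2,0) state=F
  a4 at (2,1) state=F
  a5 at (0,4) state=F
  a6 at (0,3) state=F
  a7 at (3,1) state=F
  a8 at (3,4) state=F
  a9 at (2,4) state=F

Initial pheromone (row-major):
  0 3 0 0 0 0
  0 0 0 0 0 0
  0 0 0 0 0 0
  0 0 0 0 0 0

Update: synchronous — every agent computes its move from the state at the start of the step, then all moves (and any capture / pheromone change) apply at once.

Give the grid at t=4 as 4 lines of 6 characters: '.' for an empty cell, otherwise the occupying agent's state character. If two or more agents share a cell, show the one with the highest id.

.F.F..
......
......
......

t=1: a0@(0,0) a1@(0,3) a2@(0,1) a3@(1,0) a4@(1,0) a5@(0,3) a6@(0,2) a7@(0,1) a8@(0,3) a9@(1,3) | pheromone: 1 4 1 3 0 0 / 2 0 0 1 0 0 / 0 0 0 0 0 0 / 0 0 0 0 0 0
t=2: a0@(0,1) a1@(0,3) a2@(0,1) a3@(0,1) a4@(0,1) a5@(0,3) a6@(0,1) a7@(0,1) a8@(0,3) a9@(0,3) | pheromone: 0 9 0 6 0 0 / 1 0 0 0 0 0 / 0 0 0 0 0 0 / 0 0 0 0 0 0
t=3: a0@(0,1) a1@(0,3) a2@(0,1) a3@(0,1) a4@(0,1) a5@(0,3) a6@(0,1) a7@(0,1) a8@(0,3) a9@(0,3) | pheromone: 0 14 0 9 0 0 / 0 0 0 0 0 0 / 0 0 0 0 0 0 / 0 0 0 0 0 0
t=4: a0@(0,1) a1@(0,3) a2@(0,1) a3@(0,1) a4@(0,1) a5@(0,3) a6@(0,1) a7@(0,1) a8@(0,3) a9@(0,3) | pheromone: 0 19 0 12 0 0 / 0 0 0 0 0 0 / 0 0 0 0 0 0 / 0 0 0 0 0 0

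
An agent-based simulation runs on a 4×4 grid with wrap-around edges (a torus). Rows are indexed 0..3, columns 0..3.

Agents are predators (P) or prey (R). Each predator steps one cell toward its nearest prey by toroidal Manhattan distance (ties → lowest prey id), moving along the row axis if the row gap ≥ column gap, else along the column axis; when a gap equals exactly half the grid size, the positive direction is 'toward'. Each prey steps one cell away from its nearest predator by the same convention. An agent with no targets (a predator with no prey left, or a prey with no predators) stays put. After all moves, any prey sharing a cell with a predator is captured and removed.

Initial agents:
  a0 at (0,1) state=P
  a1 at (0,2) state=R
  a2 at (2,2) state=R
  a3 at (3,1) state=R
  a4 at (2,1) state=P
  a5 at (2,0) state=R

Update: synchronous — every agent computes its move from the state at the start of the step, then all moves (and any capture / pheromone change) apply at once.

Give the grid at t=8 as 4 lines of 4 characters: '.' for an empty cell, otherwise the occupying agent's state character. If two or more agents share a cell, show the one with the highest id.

.PR.
....
.PR.
....

t=1: a0@(0,2):P a1@(0,3):R a2@(2,3):R a3@(2,1):R a4@(2,2):P a5@(2,3):R
t=2: a0@(0,3):P a1@(0,0):R a2@(2,0):R a3@(2,0):R a4@(2,3):P a5@(2,0):R
t=3: a0@(0,0):P a1@(0,1):R a2@(2,1):R a3@(2,1):R a4@(2,0):P a5@(2,1):R
t=4: a0@(0,1):P a1@(0,2):R a2@(2,2):R a3@(2,2):R a4@(2,1):P a5@(2,2):R
t=5: a0@(0,2):P a1@(0,3):R a2@(2,3):R a3@(2,3):R a4@(2,2):P a5@(2,3):R
t=6: a0@(0,3):P a1@(0,0):R a2@(2,0):R a3@(2,0):R a4@(2,3):P a5@(2,0):R
t=7: a0@(0,0):P a1@(0,1):R a2@(2,1):R a3@(2,1):R a4@(2,0):P a5@(2,1):R
t=8: a0@(0,1):P a1@(0,2):R a2@(2,2):R a3@(2,2):R a4@(2,1):P a5@(2,2):R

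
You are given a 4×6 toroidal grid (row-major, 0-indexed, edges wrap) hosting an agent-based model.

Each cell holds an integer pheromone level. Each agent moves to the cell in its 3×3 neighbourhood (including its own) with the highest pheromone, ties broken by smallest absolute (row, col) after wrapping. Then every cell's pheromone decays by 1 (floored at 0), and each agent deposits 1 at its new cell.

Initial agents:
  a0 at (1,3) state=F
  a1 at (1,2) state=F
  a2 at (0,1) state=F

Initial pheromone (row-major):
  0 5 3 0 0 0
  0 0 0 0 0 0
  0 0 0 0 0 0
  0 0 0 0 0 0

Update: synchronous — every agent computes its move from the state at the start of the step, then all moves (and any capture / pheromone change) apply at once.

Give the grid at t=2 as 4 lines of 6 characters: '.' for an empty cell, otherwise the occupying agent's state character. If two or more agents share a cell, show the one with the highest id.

t=1: a0@(0,2) a1@(0,1) a2@(0,1) | pheromone: 0 6 3 0 0 0 / 0 0 0 0 0 0 / 0 0 0 0 0 0 / 0 0 0 0 0 0
t=2: a0@(0,1) a1@(0,1) a2@(0,1) | pheromone: 0 8 2 0 0 0 / 0 0 0 0 0 0 / 0 0 0 0 0 0 / 0 0 0 0 0 0

.F....
......
......
......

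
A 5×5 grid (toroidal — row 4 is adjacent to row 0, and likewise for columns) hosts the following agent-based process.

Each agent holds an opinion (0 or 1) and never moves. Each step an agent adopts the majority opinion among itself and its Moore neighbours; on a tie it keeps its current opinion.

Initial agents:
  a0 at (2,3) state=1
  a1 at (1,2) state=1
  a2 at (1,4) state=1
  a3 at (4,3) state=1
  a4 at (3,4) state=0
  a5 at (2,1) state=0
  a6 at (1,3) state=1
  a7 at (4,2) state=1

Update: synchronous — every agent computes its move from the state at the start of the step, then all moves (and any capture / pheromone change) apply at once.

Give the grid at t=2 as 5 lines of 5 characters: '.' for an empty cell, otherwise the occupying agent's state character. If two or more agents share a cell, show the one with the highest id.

t=1: a0@(2,3):1 a1@(1,2):1 a2@(1,4):1 a3@(4,3):1 a4@(3,4):1 a5@(2,1):0 a6@(1,3):1 a7@(4,2):1
t=2: (unchanged — steady state)

.....
..111
.0.1.
....1
..11.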